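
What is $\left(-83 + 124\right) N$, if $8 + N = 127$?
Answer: $4879$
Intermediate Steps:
$N = 119$ ($N = -8 + 127 = 119$)
$\left(-83 + 124\right) N = \left(-83 + 124\right) 119 = 41 \cdot 119 = 4879$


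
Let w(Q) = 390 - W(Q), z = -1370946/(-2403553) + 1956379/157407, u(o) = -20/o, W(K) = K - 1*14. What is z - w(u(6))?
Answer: -149190834208645/378336067071 ≈ -394.33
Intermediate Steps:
W(K) = -14 + K (W(K) = K - 14 = -14 + K)
z = 4918057111609/378336067071 (z = -1370946*(-1/2403553) + 1956379*(1/157407) = 1370946/2403553 + 1956379/157407 = 4918057111609/378336067071 ≈ 12.999)
w(Q) = 404 - Q (w(Q) = 390 - (-14 + Q) = 390 + (14 - Q) = 404 - Q)
z - w(u(6)) = 4918057111609/378336067071 - (404 - (-20)/6) = 4918057111609/378336067071 - (404 - 1*(-10/3)) = 4918057111609/378336067071 - (404 + 10/3) = 4918057111609/378336067071 - 1*1222/3 = 4918057111609/378336067071 - 1222/3 = -149190834208645/378336067071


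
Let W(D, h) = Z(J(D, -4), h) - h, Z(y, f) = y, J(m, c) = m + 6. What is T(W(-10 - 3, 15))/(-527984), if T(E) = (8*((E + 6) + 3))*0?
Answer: 0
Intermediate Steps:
J(m, c) = 6 + m
W(D, h) = 6 + D - h (W(D, h) = (6 + D) - h = 6 + D - h)
T(E) = 0 (T(E) = (8*((6 + E) + 3))*0 = (8*(9 + E))*0 = (72 + 8*E)*0 = 0)
T(W(-10 - 3, 15))/(-527984) = 0/(-527984) = 0*(-1/527984) = 0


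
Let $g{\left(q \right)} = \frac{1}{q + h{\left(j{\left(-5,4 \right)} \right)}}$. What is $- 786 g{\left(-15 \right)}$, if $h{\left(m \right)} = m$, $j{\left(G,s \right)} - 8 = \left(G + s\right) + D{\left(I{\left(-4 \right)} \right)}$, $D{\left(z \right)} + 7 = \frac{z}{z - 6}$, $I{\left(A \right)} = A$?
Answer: $\frac{3930}{73} \approx 53.836$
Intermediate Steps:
$D{\left(z \right)} = -7 + \frac{z}{-6 + z}$ ($D{\left(z \right)} = -7 + \frac{z}{z - 6} = -7 + \frac{z}{-6 + z}$)
$j{\left(G,s \right)} = \frac{7}{5} + G + s$ ($j{\left(G,s \right)} = 8 + \left(\left(G + s\right) + \frac{6 \left(7 - -4\right)}{-6 - 4}\right) = 8 + \left(\left(G + s\right) + \frac{6 \left(7 + 4\right)}{-10}\right) = 8 + \left(\left(G + s\right) + 6 \left(- \frac{1}{10}\right) 11\right) = 8 - \left(\frac{33}{5} - G - s\right) = 8 + \left(- \frac{33}{5} + G + s\right) = \frac{7}{5} + G + s$)
$g{\left(q \right)} = \frac{1}{\frac{2}{5} + q}$ ($g{\left(q \right)} = \frac{1}{q + \left(\frac{7}{5} - 5 + 4\right)} = \frac{1}{q + \frac{2}{5}} = \frac{1}{\frac{2}{5} + q}$)
$- 786 g{\left(-15 \right)} = - 786 \frac{5}{2 + 5 \left(-15\right)} = - 786 \frac{5}{2 - 75} = - 786 \frac{5}{-73} = - 786 \cdot 5 \left(- \frac{1}{73}\right) = \left(-786\right) \left(- \frac{5}{73}\right) = \frac{3930}{73}$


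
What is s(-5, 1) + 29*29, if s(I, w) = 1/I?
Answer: 4204/5 ≈ 840.80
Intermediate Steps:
s(-5, 1) + 29*29 = 1/(-5) + 29*29 = -⅕ + 841 = 4204/5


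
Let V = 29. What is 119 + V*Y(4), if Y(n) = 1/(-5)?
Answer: 566/5 ≈ 113.20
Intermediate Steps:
Y(n) = -⅕
119 + V*Y(4) = 119 + 29*(-⅕) = 119 - 29/5 = 566/5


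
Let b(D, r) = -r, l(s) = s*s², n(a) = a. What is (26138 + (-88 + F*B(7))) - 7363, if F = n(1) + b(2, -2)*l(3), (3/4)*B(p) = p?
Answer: 57601/3 ≈ 19200.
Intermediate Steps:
B(p) = 4*p/3
l(s) = s³
F = 55 (F = 1 - 1*(-2)*3³ = 1 + 2*27 = 1 + 54 = 55)
(26138 + (-88 + F*B(7))) - 7363 = (26138 + (-88 + 55*((4/3)*7))) - 7363 = (26138 + (-88 + 55*(28/3))) - 7363 = (26138 + (-88 + 1540/3)) - 7363 = (26138 + 1276/3) - 7363 = 79690/3 - 7363 = 57601/3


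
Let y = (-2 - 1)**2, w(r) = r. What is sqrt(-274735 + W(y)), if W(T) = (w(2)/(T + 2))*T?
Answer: I*sqrt(33242737)/11 ≈ 524.15*I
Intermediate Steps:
y = 9 (y = (-3)**2 = 9)
W(T) = 2*T/(2 + T) (W(T) = (2/(T + 2))*T = (2/(2 + T))*T = 2*T/(2 + T))
sqrt(-274735 + W(y)) = sqrt(-274735 + 2*9/(2 + 9)) = sqrt(-274735 + 2*9/11) = sqrt(-274735 + 2*9*(1/11)) = sqrt(-274735 + 18/11) = sqrt(-3022067/11) = I*sqrt(33242737)/11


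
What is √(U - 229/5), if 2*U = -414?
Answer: 4*I*√395/5 ≈ 15.9*I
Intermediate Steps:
U = -207 (U = (½)*(-414) = -207)
√(U - 229/5) = √(-207 - 229/5) = √(-1264/5) = 4*I*√395/5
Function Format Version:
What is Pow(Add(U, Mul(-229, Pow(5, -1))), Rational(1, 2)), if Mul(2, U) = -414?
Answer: Mul(Rational(4, 5), I, Pow(395, Rational(1, 2))) ≈ Mul(15.900, I)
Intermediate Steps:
U = -207 (U = Mul(Rational(1, 2), -414) = -207)
Pow(Add(U, Mul(-229, Pow(5, -1))), Rational(1, 2)) = Pow(Add(-207, Mul(-229, Pow(5, -1))), Rational(1, 2)) = Pow(Add(-207, Mul(-229, Rational(1, 5))), Rational(1, 2)) = Pow(Add(-207, Rational(-229, 5)), Rational(1, 2)) = Pow(Rational(-1264, 5), Rational(1, 2)) = Mul(Rational(4, 5), I, Pow(395, Rational(1, 2)))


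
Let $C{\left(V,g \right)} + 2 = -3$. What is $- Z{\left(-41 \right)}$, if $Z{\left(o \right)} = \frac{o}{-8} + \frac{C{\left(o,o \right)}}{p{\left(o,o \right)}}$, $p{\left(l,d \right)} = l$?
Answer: $- \frac{1721}{328} \approx -5.2469$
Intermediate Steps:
$C{\left(V,g \right)} = -5$ ($C{\left(V,g \right)} = -2 - 3 = -5$)
$Z{\left(o \right)} = - \frac{5}{o} - \frac{o}{8}$ ($Z{\left(o \right)} = \frac{o}{-8} - \frac{5}{o} = o \left(- \frac{1}{8}\right) - \frac{5}{o} = - \frac{o}{8} - \frac{5}{o} = - \frac{5}{o} - \frac{o}{8}$)
$- Z{\left(-41 \right)} = - (- \frac{5}{-41} - - \frac{41}{8}) = - (\left(-5\right) \left(- \frac{1}{41}\right) + \frac{41}{8}) = - (\frac{5}{41} + \frac{41}{8}) = \left(-1\right) \frac{1721}{328} = - \frac{1721}{328}$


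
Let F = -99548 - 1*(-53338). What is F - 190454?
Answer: -236664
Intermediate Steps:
F = -46210 (F = -99548 + 53338 = -46210)
F - 190454 = -46210 - 190454 = -236664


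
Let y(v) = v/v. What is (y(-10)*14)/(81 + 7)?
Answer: 7/44 ≈ 0.15909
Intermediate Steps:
y(v) = 1
(y(-10)*14)/(81 + 7) = (1*14)/(81 + 7) = 14/88 = 14*(1/88) = 7/44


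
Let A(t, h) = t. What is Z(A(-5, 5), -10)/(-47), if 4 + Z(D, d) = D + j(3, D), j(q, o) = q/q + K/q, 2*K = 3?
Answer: 15/94 ≈ 0.15957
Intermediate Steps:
K = 3/2 (K = (½)*3 = 3/2 ≈ 1.5000)
j(q, o) = 1 + 3/(2*q) (j(q, o) = q/q + 3/(2*q) = 1 + 3/(2*q))
Z(D, d) = -5/2 + D (Z(D, d) = -4 + (D + (3/2 + 3)/3) = -4 + (D + (⅓)*(9/2)) = -4 + (D + 3/2) = -4 + (3/2 + D) = -5/2 + D)
Z(A(-5, 5), -10)/(-47) = (-5/2 - 5)/(-47) = -1/47*(-15/2) = 15/94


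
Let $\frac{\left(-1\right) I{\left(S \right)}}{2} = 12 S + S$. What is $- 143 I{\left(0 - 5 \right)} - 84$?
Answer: $-18674$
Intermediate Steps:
$I{\left(S \right)} = - 26 S$ ($I{\left(S \right)} = - 2 \left(12 S + S\right) = - 2 \cdot 13 S = - 26 S$)
$- 143 I{\left(0 - 5 \right)} - 84 = - 143 \left(- 26 \left(0 - 5\right)\right) - 84 = - 143 \left(\left(-26\right) \left(-5\right)\right) - 84 = \left(-143\right) 130 - 84 = -18590 - 84 = -18674$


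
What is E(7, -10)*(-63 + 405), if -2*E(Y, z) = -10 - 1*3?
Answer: 2223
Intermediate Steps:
E(Y, z) = 13/2 (E(Y, z) = -(-10 - 1*3)/2 = -(-10 - 3)/2 = -½*(-13) = 13/2)
E(7, -10)*(-63 + 405) = 13*(-63 + 405)/2 = (13/2)*342 = 2223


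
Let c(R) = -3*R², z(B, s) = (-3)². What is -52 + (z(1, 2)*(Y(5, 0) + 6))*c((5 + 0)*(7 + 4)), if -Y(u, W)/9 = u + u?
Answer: 6860648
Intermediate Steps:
z(B, s) = 9
Y(u, W) = -18*u (Y(u, W) = -9*(u + u) = -18*u)
-52 + (z(1, 2)*(Y(5, 0) + 6))*c((5 + 0)*(7 + 4)) = -52 + (9*(-18*5 + 6))*(-3*(5 + 0)²*(7 + 4)²) = -52 + (9*(-90 + 6))*(-3*(5*11)²) = -52 + (9*(-84))*(-3*55²) = -52 - (-2268)*3025 = -52 - 756*(-9075) = -52 + 6860700 = 6860648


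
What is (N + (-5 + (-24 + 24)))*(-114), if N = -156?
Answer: 18354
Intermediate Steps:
(N + (-5 + (-24 + 24)))*(-114) = (-156 + (-5 + (-24 + 24)))*(-114) = (-156 + (-5 + 0))*(-114) = (-156 - 5)*(-114) = -161*(-114) = 18354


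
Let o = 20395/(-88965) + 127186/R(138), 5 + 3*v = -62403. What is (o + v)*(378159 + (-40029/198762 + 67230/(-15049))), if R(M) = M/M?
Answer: 713691725267682435327277/17740625343678 ≈ 4.0229e+10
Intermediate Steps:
v = -62408/3 (v = -5/3 + (⅓)*(-62403) = -5/3 - 20801 = -62408/3 ≈ -20803.)
R(M) = 1
o = 2263016419/17793 (o = 20395/(-88965) + 127186/1 = 20395*(-1/88965) + 127186*1 = -4079/17793 + 127186 = 2263016419/17793 ≈ 1.2719e+5)
(o + v)*(378159 + (-40029/198762 + 67230/(-15049))) = (2263016419/17793 - 62408/3)*(378159 + (-40029/198762 + 67230/(-15049))) = 1892874571*(378159 + (-40029*1/198762 + 67230*(-1/15049)))/17793 = 1892874571*(378159 + (-13343/66254 - 67230/15049))/17793 = 1892874571*(378159 - 4655055227/997056446)/17793 = (1892874571/17793)*(377041213507687/997056446) = 713691725267682435327277/17740625343678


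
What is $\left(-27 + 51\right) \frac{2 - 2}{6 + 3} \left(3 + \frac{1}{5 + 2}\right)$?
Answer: $0$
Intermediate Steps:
$\left(-27 + 51\right) \frac{2 - 2}{6 + 3} \left(3 + \frac{1}{5 + 2}\right) = 24 \cdot \frac{0}{9} \left(3 + \frac{1}{7}\right) = 24 \cdot 0 \cdot \frac{1}{9} \left(3 + \frac{1}{7}\right) = 24 \cdot 0 \cdot \frac{22}{7} = 24 \cdot 0 = 0$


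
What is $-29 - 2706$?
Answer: $-2735$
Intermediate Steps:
$-29 - 2706 = -2735$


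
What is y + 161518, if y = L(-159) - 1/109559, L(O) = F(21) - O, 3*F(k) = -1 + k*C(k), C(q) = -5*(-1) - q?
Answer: 53102589943/328677 ≈ 1.6156e+5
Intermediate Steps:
C(q) = 5 - q
F(k) = -1/3 + k*(5 - k)/3 (F(k) = (-1 + k*(5 - k))/3 = -1/3 + k*(5 - k)/3)
L(O) = -337/3 - O (L(O) = (-1/3 - 1/3*21*(-5 + 21)) - O = (-1/3 - 1/3*21*16) - O = (-1/3 - 112) - O = -337/3 - O)
y = 15338257/328677 (y = (-337/3 - 1*(-159)) - 1/109559 = (-337/3 + 159) - 1*1/109559 = 140/3 - 1/109559 = 15338257/328677 ≈ 46.667)
y + 161518 = 15338257/328677 + 161518 = 53102589943/328677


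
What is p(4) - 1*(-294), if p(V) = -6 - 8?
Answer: 280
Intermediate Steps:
p(V) = -14
p(4) - 1*(-294) = -14 - 1*(-294) = -14 + 294 = 280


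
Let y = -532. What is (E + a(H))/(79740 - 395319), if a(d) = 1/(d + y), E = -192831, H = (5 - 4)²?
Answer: 102393262/167572449 ≈ 0.61104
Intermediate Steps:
H = 1 (H = 1² = 1)
a(d) = 1/(-532 + d) (a(d) = 1/(d - 532) = 1/(-532 + d))
(E + a(H))/(79740 - 395319) = (-192831 + 1/(-532 + 1))/(79740 - 395319) = (-192831 + 1/(-531))/(-315579) = (-192831 - 1/531)*(-1/315579) = -102393262/531*(-1/315579) = 102393262/167572449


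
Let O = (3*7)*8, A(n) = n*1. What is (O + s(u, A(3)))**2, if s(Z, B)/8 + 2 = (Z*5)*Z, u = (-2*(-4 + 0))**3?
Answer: 109954350471744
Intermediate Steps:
A(n) = n
u = 512 (u = (-2*(-4))**3 = 8**3 = 512)
s(Z, B) = -16 + 40*Z**2 (s(Z, B) = -16 + 8*((Z*5)*Z) = -16 + 8*((5*Z)*Z) = -16 + 8*(5*Z**2) = -16 + 40*Z**2)
O = 168 (O = 21*8 = 168)
(O + s(u, A(3)))**2 = (168 + (-16 + 40*512**2))**2 = (168 + (-16 + 40*262144))**2 = (168 + (-16 + 10485760))**2 = (168 + 10485744)**2 = 10485912**2 = 109954350471744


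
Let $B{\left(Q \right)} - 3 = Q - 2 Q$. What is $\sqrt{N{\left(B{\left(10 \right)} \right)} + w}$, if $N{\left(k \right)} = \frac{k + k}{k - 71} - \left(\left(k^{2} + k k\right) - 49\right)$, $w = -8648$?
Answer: $\frac{2 i \sqrt{3306966}}{39} \approx 93.257 i$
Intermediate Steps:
$B{\left(Q \right)} = 3 - Q$ ($B{\left(Q \right)} = 3 + \left(Q - 2 Q\right) = 3 - Q$)
$N{\left(k \right)} = 49 - 2 k^{2} + \frac{2 k}{-71 + k}$ ($N{\left(k \right)} = \frac{2 k}{-71 + k} - \left(\left(k^{2} + k^{2}\right) - 49\right) = \frac{2 k}{-71 + k} - \left(2 k^{2} - 49\right) = \frac{2 k}{-71 + k} - \left(-49 + 2 k^{2}\right) = 49 - 2 k^{2} + \frac{2 k}{-71 + k}$)
$\sqrt{N{\left(B{\left(10 \right)} \right)} + w} = \sqrt{\frac{-3479 - 2 \left(3 - 10\right)^{3} + 51 \left(3 - 10\right) + 142 \left(3 - 10\right)^{2}}{-71 + \left(3 - 10\right)} - 8648} = \sqrt{\frac{-3479 - 2 \left(-7\right)^{3} + 51 \left(-7\right) + 142 \left(-7\right)^{2}}{-71 - 7} - 8648} = \sqrt{\frac{-3479 - -686 - 357 + 142 \cdot 49}{-78} - 8648} = \sqrt{- \frac{-3479 + 686 - 357 + 6958}{78} - 8648} = \sqrt{\left(- \frac{1}{78}\right) 3808 - 8648} = \sqrt{- \frac{1904}{39} - 8648} = \sqrt{- \frac{339176}{39}} = \frac{2 i \sqrt{3306966}}{39}$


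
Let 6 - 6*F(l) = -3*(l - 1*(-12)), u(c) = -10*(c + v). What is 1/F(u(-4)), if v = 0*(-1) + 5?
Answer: ½ ≈ 0.50000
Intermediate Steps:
v = 5 (v = 0 + 5 = 5)
u(c) = -50 - 10*c (u(c) = -10*(c + 5) = -10*(5 + c) = -50 - 10*c)
F(l) = 7 + l/2 (F(l) = 1 - (-1)*(l - 1*(-12))/2 = 1 - (-1)*(l + 12)/2 = 1 - (-1)*(12 + l)/2 = 1 - (-36 - 3*l)/6 = 1 + (6 + l/2) = 7 + l/2)
1/F(u(-4)) = 1/(7 + (-50 - 10*(-4))/2) = 1/(7 + (-50 + 40)/2) = 1/(7 + (½)*(-10)) = 1/(7 - 5) = 1/2 = ½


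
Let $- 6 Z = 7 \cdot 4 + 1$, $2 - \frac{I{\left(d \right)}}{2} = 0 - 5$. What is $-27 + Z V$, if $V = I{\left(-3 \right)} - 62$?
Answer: $205$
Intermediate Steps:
$I{\left(d \right)} = 14$ ($I{\left(d \right)} = 4 - 2 \left(0 - 5\right) = 4 - -10 = 4 + 10 = 14$)
$Z = - \frac{29}{6}$ ($Z = - \frac{7 \cdot 4 + 1}{6} = - \frac{28 + 1}{6} = \left(- \frac{1}{6}\right) 29 = - \frac{29}{6} \approx -4.8333$)
$V = -48$ ($V = 14 - 62 = -48$)
$-27 + Z V = -27 - -232 = -27 + 232 = 205$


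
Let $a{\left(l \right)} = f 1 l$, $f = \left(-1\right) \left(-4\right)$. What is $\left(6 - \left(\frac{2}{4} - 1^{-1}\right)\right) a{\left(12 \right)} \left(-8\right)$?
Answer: $-2496$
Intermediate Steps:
$f = 4$
$a{\left(l \right)} = 4 l$ ($a{\left(l \right)} = 4 \cdot 1 l = 4 l$)
$\left(6 - \left(\frac{2}{4} - 1^{-1}\right)\right) a{\left(12 \right)} \left(-8\right) = \left(6 - \left(\frac{2}{4} - 1^{-1}\right)\right) 4 \cdot 12 \left(-8\right) = \left(6 - \left(2 \cdot \frac{1}{4} - 1\right)\right) 48 \left(-8\right) = \left(6 - \left(\frac{1}{2} - 1\right)\right) 48 \left(-8\right) = \left(6 - - \frac{1}{2}\right) 48 \left(-8\right) = \left(6 + \frac{1}{2}\right) 48 \left(-8\right) = \frac{13}{2} \cdot 48 \left(-8\right) = 312 \left(-8\right) = -2496$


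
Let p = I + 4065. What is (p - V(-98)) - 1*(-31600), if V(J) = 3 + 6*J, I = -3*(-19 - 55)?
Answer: 36472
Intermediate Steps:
I = 222 (I = -3*(-74) = 222)
p = 4287 (p = 222 + 4065 = 4287)
(p - V(-98)) - 1*(-31600) = (4287 - (3 + 6*(-98))) - 1*(-31600) = (4287 - (3 - 588)) + 31600 = (4287 - 1*(-585)) + 31600 = (4287 + 585) + 31600 = 4872 + 31600 = 36472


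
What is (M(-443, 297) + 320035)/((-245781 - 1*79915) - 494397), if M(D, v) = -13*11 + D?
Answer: -319449/820093 ≈ -0.38953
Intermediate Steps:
M(D, v) = -143 + D
(M(-443, 297) + 320035)/((-245781 - 1*79915) - 494397) = ((-143 - 443) + 320035)/((-245781 - 1*79915) - 494397) = (-586 + 320035)/((-245781 - 79915) - 494397) = 319449/(-325696 - 494397) = 319449/(-820093) = 319449*(-1/820093) = -319449/820093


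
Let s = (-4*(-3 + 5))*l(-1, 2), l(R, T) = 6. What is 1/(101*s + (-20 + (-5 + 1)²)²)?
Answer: -1/4832 ≈ -0.00020695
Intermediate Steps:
s = -48 (s = -4*(-3 + 5)*6 = -4*2*6 = -8*6 = -48)
1/(101*s + (-20 + (-5 + 1)²)²) = 1/(101*(-48) + (-20 + (-5 + 1)²)²) = 1/(-4848 + (-20 + (-4)²)²) = 1/(-4848 + (-20 + 16)²) = 1/(-4848 + (-4)²) = 1/(-4848 + 16) = 1/(-4832) = -1/4832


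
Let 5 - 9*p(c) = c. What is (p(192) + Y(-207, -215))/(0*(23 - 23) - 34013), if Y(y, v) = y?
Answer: 2050/306117 ≈ 0.0066968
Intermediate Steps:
p(c) = 5/9 - c/9
(p(192) + Y(-207, -215))/(0*(23 - 23) - 34013) = ((5/9 - 1/9*192) - 207)/(0*(23 - 23) - 34013) = ((5/9 - 64/3) - 207)/(0*0 - 34013) = (-187/9 - 207)/(0 - 34013) = -2050/9/(-34013) = -2050/9*(-1/34013) = 2050/306117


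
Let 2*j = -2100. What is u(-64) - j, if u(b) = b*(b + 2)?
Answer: 5018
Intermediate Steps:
j = -1050 (j = (½)*(-2100) = -1050)
u(b) = b*(2 + b)
u(-64) - j = -64*(2 - 64) - 1*(-1050) = -64*(-62) + 1050 = 3968 + 1050 = 5018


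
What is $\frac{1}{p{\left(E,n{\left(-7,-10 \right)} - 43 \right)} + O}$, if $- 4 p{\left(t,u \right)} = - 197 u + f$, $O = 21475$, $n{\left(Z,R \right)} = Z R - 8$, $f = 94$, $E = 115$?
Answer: $\frac{4}{89549} \approx 4.4668 \cdot 10^{-5}$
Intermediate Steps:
$n{\left(Z,R \right)} = -8 + R Z$ ($n{\left(Z,R \right)} = R Z - 8 = -8 + R Z$)
$p{\left(t,u \right)} = - \frac{47}{2} + \frac{197 u}{4}$ ($p{\left(t,u \right)} = - \frac{- 197 u + 94}{4} = - \frac{94 - 197 u}{4} = - \frac{47}{2} + \frac{197 u}{4}$)
$\frac{1}{p{\left(E,n{\left(-7,-10 \right)} - 43 \right)} + O} = \frac{1}{\left(- \frac{47}{2} + \frac{197 \left(\left(-8 - -70\right) - 43\right)}{4}\right) + 21475} = \frac{1}{\left(- \frac{47}{2} + \frac{197 \left(\left(-8 + 70\right) - 43\right)}{4}\right) + 21475} = \frac{1}{\left(- \frac{47}{2} + \frac{197 \left(62 - 43\right)}{4}\right) + 21475} = \frac{1}{\left(- \frac{47}{2} + \frac{197}{4} \cdot 19\right) + 21475} = \frac{1}{\left(- \frac{47}{2} + \frac{3743}{4}\right) + 21475} = \frac{1}{\frac{3649}{4} + 21475} = \frac{1}{\frac{89549}{4}} = \frac{4}{89549}$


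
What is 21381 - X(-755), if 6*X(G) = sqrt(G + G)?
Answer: 21381 - I*sqrt(1510)/6 ≈ 21381.0 - 6.4765*I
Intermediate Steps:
X(G) = sqrt(2)*sqrt(G)/6 (X(G) = sqrt(G + G)/6 = sqrt(2*G)/6 = (sqrt(2)*sqrt(G))/6 = sqrt(2)*sqrt(G)/6)
21381 - X(-755) = 21381 - sqrt(2)*sqrt(-755)/6 = 21381 - sqrt(2)*I*sqrt(755)/6 = 21381 - I*sqrt(1510)/6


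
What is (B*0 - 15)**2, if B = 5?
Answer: 225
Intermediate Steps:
(B*0 - 15)**2 = (5*0 - 15)**2 = (0 - 15)**2 = (-15)**2 = 225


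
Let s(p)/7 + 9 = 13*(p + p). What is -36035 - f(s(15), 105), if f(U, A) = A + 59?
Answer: -36199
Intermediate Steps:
s(p) = -63 + 182*p (s(p) = -63 + 7*(13*(p + p)) = -63 + 7*(13*(2*p)) = -63 + 7*(26*p) = -63 + 182*p)
f(U, A) = 59 + A
-36035 - f(s(15), 105) = -36035 - (59 + 105) = -36035 - 1*164 = -36035 - 164 = -36199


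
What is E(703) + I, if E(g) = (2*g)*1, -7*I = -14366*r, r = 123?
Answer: 1776860/7 ≈ 2.5384e+5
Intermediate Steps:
I = 1767018/7 (I = -(-14366)*123/7 = -⅐*(-1767018) = 1767018/7 ≈ 2.5243e+5)
E(g) = 2*g
E(703) + I = 2*703 + 1767018/7 = 1406 + 1767018/7 = 1776860/7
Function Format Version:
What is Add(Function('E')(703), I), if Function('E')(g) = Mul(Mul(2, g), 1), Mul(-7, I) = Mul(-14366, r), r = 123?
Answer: Rational(1776860, 7) ≈ 2.5384e+5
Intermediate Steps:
I = Rational(1767018, 7) (I = Mul(Rational(-1, 7), Mul(-14366, 123)) = Mul(Rational(-1, 7), -1767018) = Rational(1767018, 7) ≈ 2.5243e+5)
Function('E')(g) = Mul(2, g)
Add(Function('E')(703), I) = Add(Mul(2, 703), Rational(1767018, 7)) = Add(1406, Rational(1767018, 7)) = Rational(1776860, 7)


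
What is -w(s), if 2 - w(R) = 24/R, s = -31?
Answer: -86/31 ≈ -2.7742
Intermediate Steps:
w(R) = 2 - 24/R
-w(s) = -(2 - 24/(-31)) = -(2 - 24*(-1/31)) = -(2 + 24/31) = -1*86/31 = -86/31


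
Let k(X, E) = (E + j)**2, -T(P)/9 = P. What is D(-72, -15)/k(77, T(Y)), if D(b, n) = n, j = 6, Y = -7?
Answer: -5/1587 ≈ -0.0031506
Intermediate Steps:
T(P) = -9*P
k(X, E) = (6 + E)**2 (k(X, E) = (E + 6)**2 = (6 + E)**2)
D(-72, -15)/k(77, T(Y)) = -15/(6 - 9*(-7))**2 = -15/(6 + 63)**2 = -15/(69**2) = -15/4761 = -15*1/4761 = -5/1587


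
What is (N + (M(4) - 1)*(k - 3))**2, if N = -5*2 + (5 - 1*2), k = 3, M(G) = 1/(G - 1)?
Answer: 49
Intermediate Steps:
M(G) = 1/(-1 + G)
N = -7 (N = -10 + (5 - 2) = -10 + 3 = -7)
(N + (M(4) - 1)*(k - 3))**2 = (-7 + (1/(-1 + 4) - 1)*(3 - 3))**2 = (-7 + (1/3 - 1)*0)**2 = (-7 - 2/3*0)**2 = (-7 + 0)**2 = (-7)**2 = 49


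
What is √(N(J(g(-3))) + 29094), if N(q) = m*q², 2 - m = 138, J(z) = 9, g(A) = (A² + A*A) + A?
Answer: √18078 ≈ 134.45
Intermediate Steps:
g(A) = A + 2*A² (g(A) = (A² + A²) + A = 2*A² + A = A + 2*A²)
m = -136 (m = 2 - 1*138 = 2 - 138 = -136)
N(q) = -136*q²
√(N(J(g(-3))) + 29094) = √(-136*9² + 29094) = √(-136*81 + 29094) = √(-11016 + 29094) = √18078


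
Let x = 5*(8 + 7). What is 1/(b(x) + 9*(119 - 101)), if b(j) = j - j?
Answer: 1/162 ≈ 0.0061728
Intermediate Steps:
x = 75 (x = 5*15 = 75)
b(j) = 0
1/(b(x) + 9*(119 - 101)) = 1/(0 + 9*(119 - 101)) = 1/(0 + 9*18) = 1/(0 + 162) = 1/162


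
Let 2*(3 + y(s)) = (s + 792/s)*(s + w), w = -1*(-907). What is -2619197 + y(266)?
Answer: -327372149/133 ≈ -2.4614e+6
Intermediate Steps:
w = 907
y(s) = -3 + (907 + s)*(s + 792/s)/2 (y(s) = -3 + ((s + 792/s)*(s + 907))/2 = -3 + ((s + 792/s)*(907 + s))/2 = -3 + ((907 + s)*(s + 792/s))/2 = -3 + (907 + s)*(s + 792/s)/2)
-2619197 + y(266) = -2619197 + (½)*(718344 + 266*(786 + 266² + 907*266))/266 = -2619197 + (½)*(1/266)*(718344 + 266*(786 + 70756 + 241262)) = -2619197 + (½)*(1/266)*(718344 + 266*312804) = -2619197 + (½)*(1/266)*(718344 + 83205864) = -2619197 + (½)*(1/266)*83924208 = -2619197 + 20981052/133 = -327372149/133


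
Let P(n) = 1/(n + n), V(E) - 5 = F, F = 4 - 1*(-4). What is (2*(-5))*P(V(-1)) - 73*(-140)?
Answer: 132855/13 ≈ 10220.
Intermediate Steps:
F = 8 (F = 4 + 4 = 8)
V(E) = 13 (V(E) = 5 + 8 = 13)
P(n) = 1/(2*n)
(2*(-5))*P(V(-1)) - 73*(-140) = (2*(-5))*((1/2)/13) - 73*(-140) = -5/13 + 10220 = 132855/13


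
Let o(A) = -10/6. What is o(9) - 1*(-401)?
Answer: 1198/3 ≈ 399.33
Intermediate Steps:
o(A) = -5/3 (o(A) = -10*⅙ = -5/3)
o(9) - 1*(-401) = -5/3 - 1*(-401) = -5/3 + 401 = 1198/3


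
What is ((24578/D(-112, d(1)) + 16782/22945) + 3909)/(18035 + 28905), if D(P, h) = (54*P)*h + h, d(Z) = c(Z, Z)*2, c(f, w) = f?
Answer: 135546765971/1628212650025 ≈ 0.083249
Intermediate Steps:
d(Z) = 2*Z (d(Z) = Z*2 = 2*Z)
D(P, h) = h + 54*P*h (D(P, h) = 54*P*h + h = h + 54*P*h)
((24578/D(-112, d(1)) + 16782/22945) + 3909)/(18035 + 28905) = ((24578/(((2*1)*(1 + 54*(-112)))) + 16782/22945) + 3909)/(18035 + 28905) = ((24578/((2*(1 - 6048))) + 16782*(1/22945)) + 3909)/46940 = ((24578/((2*(-6047))) + 16782/22945) + 3909)*(1/46940) = ((24578/(-12094) + 16782/22945) + 3909)*(1/46940) = ((24578*(-1/12094) + 16782/22945) + 3909)*(1/46940) = ((-12289/6047 + 16782/22945) + 3909)*(1/46940) = (-180490351/138748415 + 3909)*(1/46940) = (542187063884/138748415)*(1/46940) = 135546765971/1628212650025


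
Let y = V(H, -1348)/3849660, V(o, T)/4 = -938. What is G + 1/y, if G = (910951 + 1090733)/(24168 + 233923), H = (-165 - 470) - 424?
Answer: -246513070173/242089358 ≈ -1018.3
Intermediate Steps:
H = -1059 (H = -635 - 424 = -1059)
V(o, T) = -3752 (V(o, T) = 4*(-938) = -3752)
y = -938/962415 (y = -3752/3849660 = -3752*1/3849660 = -938/962415 ≈ -0.00097463)
G = 2001684/258091 ≈ 7.7557
G + 1/y = 2001684/258091 + 1/(-938/962415) = 2001684/258091 - 962415/938 = -246513070173/242089358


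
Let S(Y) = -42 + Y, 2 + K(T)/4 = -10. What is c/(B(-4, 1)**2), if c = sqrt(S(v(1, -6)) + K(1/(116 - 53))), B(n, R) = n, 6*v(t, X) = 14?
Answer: I*sqrt(789)/48 ≈ 0.58519*I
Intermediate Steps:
v(t, X) = 7/3 (v(t, X) = (1/6)*14 = 7/3)
K(T) = -48 (K(T) = -8 + 4*(-10) = -8 - 40 = -48)
c = I*sqrt(789)/3 (c = sqrt((-42 + 7/3) - 48) = sqrt(-119/3 - 48) = sqrt(-263/3) = I*sqrt(789)/3 ≈ 9.3631*I)
c/(B(-4, 1)**2) = (I*sqrt(789)/3)/((-4)**2) = (I*sqrt(789)/3)/16 = (I*sqrt(789)/3)*(1/16) = I*sqrt(789)/48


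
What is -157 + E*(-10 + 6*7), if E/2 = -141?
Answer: -9181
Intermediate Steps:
E = -282 (E = 2*(-141) = -282)
-157 + E*(-10 + 6*7) = -157 - 282*(-10 + 6*7) = -157 - 282*(-10 + 42) = -157 - 282*32 = -157 - 9024 = -9181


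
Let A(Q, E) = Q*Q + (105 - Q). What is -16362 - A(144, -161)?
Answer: -37059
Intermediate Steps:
A(Q, E) = 105 + Q² - Q (A(Q, E) = Q² + (105 - Q) = 105 + Q² - Q)
-16362 - A(144, -161) = -16362 - (105 + 144² - 1*144) = -16362 - (105 + 20736 - 144) = -16362 - 1*20697 = -16362 - 20697 = -37059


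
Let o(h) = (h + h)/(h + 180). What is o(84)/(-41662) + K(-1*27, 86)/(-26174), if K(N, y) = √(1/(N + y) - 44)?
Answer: -7/458282 - I*√153105/1544266 ≈ -1.5274e-5 - 0.00025338*I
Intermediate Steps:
o(h) = 2*h/(180 + h) (o(h) = (2*h)/(180 + h) = 2*h/(180 + h))
K(N, y) = √(-44 + 1/(N + y))
o(84)/(-41662) + K(-1*27, 86)/(-26174) = (2*84/(180 + 84))/(-41662) + √((1 - (-44)*27 - 44*86)/(-1*27 + 86))/(-26174) = (2*84/264)*(-1/41662) + √((1 - 44*(-27) - 3784)/(-27 + 86))*(-1/26174) = (2*84*(1/264))*(-1/41662) + √((1 + 1188 - 3784)/59)*(-1/26174) = (7/11)*(-1/41662) + √((1/59)*(-2595))*(-1/26174) = -7/458282 + √(-2595/59)*(-1/26174) = -7/458282 + (I*√153105/59)*(-1/26174) = -7/458282 - I*√153105/1544266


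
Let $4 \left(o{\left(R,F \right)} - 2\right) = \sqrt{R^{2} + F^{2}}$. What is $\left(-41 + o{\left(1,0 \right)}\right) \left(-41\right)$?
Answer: $\frac{6355}{4} \approx 1588.8$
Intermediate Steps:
$o{\left(R,F \right)} = 2 + \frac{\sqrt{F^{2} + R^{2}}}{4}$ ($o{\left(R,F \right)} = 2 + \frac{\sqrt{R^{2} + F^{2}}}{4} = 2 + \frac{\sqrt{F^{2} + R^{2}}}{4}$)
$\left(-41 + o{\left(1,0 \right)}\right) \left(-41\right) = \left(-41 + \left(2 + \frac{\sqrt{0^{2} + 1^{2}}}{4}\right)\right) \left(-41\right) = \left(-41 + \left(2 + \frac{\sqrt{0 + 1}}{4}\right)\right) \left(-41\right) = \left(-41 + \left(2 + \frac{\sqrt{1}}{4}\right)\right) \left(-41\right) = \left(-41 + \left(2 + \frac{1}{4} \cdot 1\right)\right) \left(-41\right) = \left(-41 + \left(2 + \frac{1}{4}\right)\right) \left(-41\right) = \left(-41 + \frac{9}{4}\right) \left(-41\right) = \left(- \frac{155}{4}\right) \left(-41\right) = \frac{6355}{4}$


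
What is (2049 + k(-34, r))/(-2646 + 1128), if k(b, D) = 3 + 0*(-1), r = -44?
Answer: -342/253 ≈ -1.3518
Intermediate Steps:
k(b, D) = 3 (k(b, D) = 3 + 0 = 3)
(2049 + k(-34, r))/(-2646 + 1128) = (2049 + 3)/(-2646 + 1128) = 2052/(-1518) = 2052*(-1/1518) = -342/253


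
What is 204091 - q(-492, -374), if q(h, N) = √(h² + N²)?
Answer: 204091 - 26*√565 ≈ 2.0347e+5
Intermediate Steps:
q(h, N) = √(N² + h²)
204091 - q(-492, -374) = 204091 - √((-374)² + (-492)²) = 204091 - √(139876 + 242064) = 204091 - √381940 = 204091 - 26*√565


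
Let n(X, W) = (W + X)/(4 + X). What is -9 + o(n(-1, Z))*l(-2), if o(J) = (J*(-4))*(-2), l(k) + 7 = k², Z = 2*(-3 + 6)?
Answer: -49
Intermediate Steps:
Z = 6 (Z = 2*3 = 6)
n(X, W) = (W + X)/(4 + X)
l(k) = -7 + k²
o(J) = 8*J (o(J) = -4*J*(-2) = 8*J)
-9 + o(n(-1, Z))*l(-2) = -9 + (8*((6 - 1)/(4 - 1)))*(-7 + (-2)²) = -9 + (8*(5/3))*(-7 + 4) = -9 + (8*((⅓)*5))*(-3) = -9 + (8*(5/3))*(-3) = -9 + (40/3)*(-3) = -9 - 40 = -49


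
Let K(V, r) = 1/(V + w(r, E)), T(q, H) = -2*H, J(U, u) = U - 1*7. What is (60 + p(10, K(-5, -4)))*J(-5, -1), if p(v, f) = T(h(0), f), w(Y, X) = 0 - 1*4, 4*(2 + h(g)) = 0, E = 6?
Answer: -2168/3 ≈ -722.67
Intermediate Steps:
h(g) = -2 (h(g) = -2 + (¼)*0 = -2 + 0 = -2)
J(U, u) = -7 + U (J(U, u) = U - 7 = -7 + U)
w(Y, X) = -4 (w(Y, X) = 0 - 4 = -4)
K(V, r) = 1/(-4 + V) (K(V, r) = 1/(V - 4) = 1/(-4 + V))
p(v, f) = -2*f
(60 + p(10, K(-5, -4)))*J(-5, -1) = (60 - 2/(-4 - 5))*(-7 - 5) = (60 - 2/(-9))*(-12) = (60 - 2*(-⅑))*(-12) = (60 + 2/9)*(-12) = (542/9)*(-12) = -2168/3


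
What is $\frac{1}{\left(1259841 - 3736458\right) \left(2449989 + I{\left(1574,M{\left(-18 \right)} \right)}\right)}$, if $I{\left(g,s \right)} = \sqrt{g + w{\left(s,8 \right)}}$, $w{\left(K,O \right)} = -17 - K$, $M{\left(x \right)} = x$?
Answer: $- \frac{272221}{1651751116582522098} + \frac{5 \sqrt{7}}{4955253349747566294} \approx -1.648 \cdot 10^{-13}$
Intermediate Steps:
$I{\left(g,s \right)} = \sqrt{-17 + g - s}$ ($I{\left(g,s \right)} = \sqrt{g - \left(17 + s\right)} = \sqrt{-17 + g - s}$)
$\frac{1}{\left(1259841 - 3736458\right) \left(2449989 + I{\left(1574,M{\left(-18 \right)} \right)}\right)} = \frac{1}{\left(1259841 - 3736458\right) \left(2449989 + \sqrt{-17 + 1574 - -18}\right)} = \frac{1}{\left(-2476617\right) \left(2449989 + \sqrt{-17 + 1574 + 18}\right)} = \frac{1}{\left(-2476617\right) \left(2449989 + \sqrt{1575}\right)} = \frac{1}{\left(-2476617\right) \left(2449989 + 15 \sqrt{7}\right)} = \frac{1}{-6067684407213 - 37149255 \sqrt{7}}$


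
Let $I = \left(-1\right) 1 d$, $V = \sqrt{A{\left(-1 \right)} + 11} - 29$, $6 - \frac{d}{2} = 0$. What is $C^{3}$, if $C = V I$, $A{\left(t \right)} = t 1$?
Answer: $43647552 - 4377024 \sqrt{10} \approx 2.9806 \cdot 10^{7}$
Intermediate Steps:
$d = 12$ ($d = 12 - 0 = 12 + 0 = 12$)
$A{\left(t \right)} = t$
$V = -29 + \sqrt{10}$ ($V = \sqrt{-1 + 11} - 29 = \sqrt{10} - 29 = -29 + \sqrt{10} \approx -25.838$)
$I = -12$ ($I = \left(-1\right) 1 \cdot 12 = \left(-1\right) 12 = -12$)
$C = 348 - 12 \sqrt{10}$ ($C = \left(-29 + \sqrt{10}\right) \left(-12\right) = 348 - 12 \sqrt{10} \approx 310.05$)
$C^{3} = \left(348 - 12 \sqrt{10}\right)^{3}$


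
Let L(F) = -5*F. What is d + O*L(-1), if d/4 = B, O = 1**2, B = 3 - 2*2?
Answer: 1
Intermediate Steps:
B = -1 (B = 3 - 4 = -1)
O = 1
d = -4 (d = 4*(-1) = -4)
d + O*L(-1) = -4 + 1*(-5*(-1)) = -4 + 1*5 = -4 + 5 = 1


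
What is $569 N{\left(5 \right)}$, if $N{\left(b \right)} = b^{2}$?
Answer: $14225$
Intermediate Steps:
$569 N{\left(5 \right)} = 569 \cdot 5^{2} = 569 \cdot 25 = 14225$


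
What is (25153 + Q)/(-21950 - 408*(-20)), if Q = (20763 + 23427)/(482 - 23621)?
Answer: -64663453/35454090 ≈ -1.8239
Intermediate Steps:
Q = -4910/2571 (Q = 44190/(-23139) = 44190*(-1/23139) = -4910/2571 ≈ -1.9098)
(25153 + Q)/(-21950 - 408*(-20)) = (25153 - 4910/2571)/(-21950 - 408*(-20)) = 64663453/(2571*(-21950 + 8160)) = (64663453/2571)/(-13790) = (64663453/2571)*(-1/13790) = -64663453/35454090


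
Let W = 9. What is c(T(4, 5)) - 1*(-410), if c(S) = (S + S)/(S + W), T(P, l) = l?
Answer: 2875/7 ≈ 410.71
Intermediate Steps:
c(S) = 2*S/(9 + S) (c(S) = (S + S)/(S + 9) = (2*S)/(9 + S) = 2*S/(9 + S))
c(T(4, 5)) - 1*(-410) = 2*5/(9 + 5) - 1*(-410) = 2*5/14 + 410 = 2*5*(1/14) + 410 = 5/7 + 410 = 2875/7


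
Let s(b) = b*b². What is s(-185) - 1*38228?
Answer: -6369853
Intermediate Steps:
s(b) = b³
s(-185) - 1*38228 = (-185)³ - 1*38228 = -6331625 - 38228 = -6369853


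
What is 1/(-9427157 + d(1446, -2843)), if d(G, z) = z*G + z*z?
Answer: -1/5455486 ≈ -1.8330e-7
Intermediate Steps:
d(G, z) = z² + G*z (d(G, z) = G*z + z² = z² + G*z)
1/(-9427157 + d(1446, -2843)) = 1/(-9427157 - 2843*(1446 - 2843)) = 1/(-9427157 - 2843*(-1397)) = 1/(-9427157 + 3971671) = 1/(-5455486) = -1/5455486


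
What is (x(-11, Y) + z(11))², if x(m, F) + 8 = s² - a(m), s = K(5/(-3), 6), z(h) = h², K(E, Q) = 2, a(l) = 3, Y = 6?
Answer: 12996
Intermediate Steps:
s = 2
x(m, F) = -7 (x(m, F) = -8 + (2² - 1*3) = -8 + (4 - 3) = -8 + 1 = -7)
(x(-11, Y) + z(11))² = (-7 + 11²)² = (-7 + 121)² = 114² = 12996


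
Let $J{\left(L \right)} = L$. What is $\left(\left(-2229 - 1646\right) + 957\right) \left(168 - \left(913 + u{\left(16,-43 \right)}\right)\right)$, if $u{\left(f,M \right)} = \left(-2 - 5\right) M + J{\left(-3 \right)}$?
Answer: $3043474$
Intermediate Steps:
$u{\left(f,M \right)} = -3 - 7 M$ ($u{\left(f,M \right)} = \left(-2 - 5\right) M - 3 = - 7 M - 3 = -3 - 7 M$)
$\left(\left(-2229 - 1646\right) + 957\right) \left(168 - \left(913 + u{\left(16,-43 \right)}\right)\right) = \left(\left(-2229 - 1646\right) + 957\right) \left(168 - \left(910 + 301\right)\right) = \left(\left(-2229 - 1646\right) + 957\right) \left(168 - 1211\right) = \left(-3875 + 957\right) \left(168 - 1211\right) = - 2918 \left(168 - 1211\right) = \left(-2918\right) \left(-1043\right) = 3043474$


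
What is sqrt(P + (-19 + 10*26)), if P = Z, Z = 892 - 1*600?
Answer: sqrt(533) ≈ 23.087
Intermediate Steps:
Z = 292 (Z = 892 - 600 = 292)
P = 292
sqrt(P + (-19 + 10*26)) = sqrt(292 + (-19 + 10*26)) = sqrt(292 + (-19 + 260)) = sqrt(292 + 241) = sqrt(533)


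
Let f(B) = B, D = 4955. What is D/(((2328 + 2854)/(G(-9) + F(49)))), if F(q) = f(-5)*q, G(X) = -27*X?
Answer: -4955/2591 ≈ -1.9124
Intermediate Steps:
F(q) = -5*q
D/(((2328 + 2854)/(G(-9) + F(49)))) = 4955/(((2328 + 2854)/(-27*(-9) - 5*49))) = 4955/((5182/(243 - 245))) = 4955/((5182/(-2))) = 4955/((5182*(-1/2))) = 4955/(-2591) = 4955*(-1/2591) = -4955/2591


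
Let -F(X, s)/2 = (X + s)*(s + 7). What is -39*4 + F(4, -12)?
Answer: -236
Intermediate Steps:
F(X, s) = -2*(7 + s)*(X + s) (F(X, s) = -2*(X + s)*(s + 7) = -2*(X + s)*(7 + s) = -2*(7 + s)*(X + s))
-39*4 + F(4, -12) = -39*4 + (-14*4 - 14*(-12) - 2*(-12)² - 2*4*(-12)) = -156 + (-56 + 168 - 2*144 + 96) = -156 + (-56 + 168 - 288 + 96) = -156 - 80 = -236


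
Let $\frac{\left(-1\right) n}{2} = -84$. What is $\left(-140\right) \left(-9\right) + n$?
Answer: $1428$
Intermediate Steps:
$n = 168$ ($n = \left(-2\right) \left(-84\right) = 168$)
$\left(-140\right) \left(-9\right) + n = \left(-140\right) \left(-9\right) + 168 = 1260 + 168 = 1428$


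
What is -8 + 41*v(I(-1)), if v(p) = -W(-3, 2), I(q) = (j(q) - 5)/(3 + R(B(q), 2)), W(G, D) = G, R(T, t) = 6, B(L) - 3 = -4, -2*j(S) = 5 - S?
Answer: 115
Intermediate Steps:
j(S) = -5/2 + S/2 (j(S) = -(5 - S)/2 = -5/2 + S/2)
B(L) = -1 (B(L) = 3 - 4 = -1)
I(q) = -⅚ + q/18 (I(q) = ((-5/2 + q/2) - 5)/(3 + 6) = (-15/2 + q/2)/9 = (-15/2 + q/2)*(⅑) = -⅚ + q/18)
v(p) = 3 (v(p) = -1*(-3) = 3)
-8 + 41*v(I(-1)) = -8 + 41*3 = -8 + 123 = 115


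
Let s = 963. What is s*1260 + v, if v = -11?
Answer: 1213369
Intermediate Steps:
s*1260 + v = 963*1260 - 11 = 1213380 - 11 = 1213369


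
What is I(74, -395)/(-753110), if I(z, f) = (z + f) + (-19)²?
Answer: -4/75311 ≈ -5.3113e-5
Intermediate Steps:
I(z, f) = 361 + f + z (I(z, f) = (f + z) + 361 = 361 + f + z)
I(74, -395)/(-753110) = (361 - 395 + 74)/(-753110) = 40*(-1/753110) = -4/75311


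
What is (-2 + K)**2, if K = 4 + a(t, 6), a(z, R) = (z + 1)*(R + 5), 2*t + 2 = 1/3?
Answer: 529/36 ≈ 14.694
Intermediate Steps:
t = -5/6 (t = -1 + (1/2)/3 = -1 + (1/2)*(1/3) = -1 + 1/6 = -5/6 ≈ -0.83333)
a(z, R) = (1 + z)*(5 + R)
K = 35/6 (K = 4 + (5 + 6 + 5*(-5/6) + 6*(-5/6)) = 4 + (5 + 6 - 25/6 - 5) = 4 + 11/6 = 35/6 ≈ 5.8333)
(-2 + K)**2 = (-2 + 35/6)**2 = (23/6)**2 = 529/36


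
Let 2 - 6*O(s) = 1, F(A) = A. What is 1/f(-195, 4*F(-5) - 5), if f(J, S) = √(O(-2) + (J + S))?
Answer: -I*√7914/1319 ≈ -0.067446*I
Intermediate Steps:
O(s) = ⅙ (O(s) = ⅓ - ⅙*1 = ⅓ - ⅙ = ⅙)
f(J, S) = √(⅙ + J + S) (f(J, S) = √(⅙ + (J + S)) = √(⅙ + J + S))
1/f(-195, 4*F(-5) - 5) = 1/(√(6 + 36*(-195) + 36*(4*(-5) - 5))/6) = 1/(√(6 - 7020 + 36*(-20 - 5))/6) = 1/(√(6 - 7020 + 36*(-25))/6) = 1/(√(6 - 7020 - 900)/6) = 1/(√(-7914)/6) = 1/((I*√7914)/6) = 1/(I*√7914/6) = -I*√7914/1319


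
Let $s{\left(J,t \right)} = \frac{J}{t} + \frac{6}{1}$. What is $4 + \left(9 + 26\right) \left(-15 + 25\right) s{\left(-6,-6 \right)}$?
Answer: $2454$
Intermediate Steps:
$s{\left(J,t \right)} = 6 + \frac{J}{t}$ ($s{\left(J,t \right)} = \frac{J}{t} + 6 \cdot 1 = \frac{J}{t} + 6 = 6 + \frac{J}{t}$)
$4 + \left(9 + 26\right) \left(-15 + 25\right) s{\left(-6,-6 \right)} = 4 + \left(9 + 26\right) \left(-15 + 25\right) \left(6 - \frac{6}{-6}\right) = 4 + 35 \cdot 10 \left(6 - -1\right) = 4 + 350 \left(6 + 1\right) = 4 + 350 \cdot 7 = 4 + 2450 = 2454$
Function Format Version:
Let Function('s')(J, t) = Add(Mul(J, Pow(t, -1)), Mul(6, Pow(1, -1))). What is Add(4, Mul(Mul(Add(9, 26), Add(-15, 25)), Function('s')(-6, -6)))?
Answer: 2454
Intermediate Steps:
Function('s')(J, t) = Add(6, Mul(J, Pow(t, -1))) (Function('s')(J, t) = Add(Mul(J, Pow(t, -1)), Mul(6, 1)) = Add(Mul(J, Pow(t, -1)), 6) = Add(6, Mul(J, Pow(t, -1))))
Add(4, Mul(Mul(Add(9, 26), Add(-15, 25)), Function('s')(-6, -6))) = Add(4, Mul(Mul(Add(9, 26), Add(-15, 25)), Add(6, Mul(-6, Pow(-6, -1))))) = Add(4, Mul(Mul(35, 10), Add(6, Mul(-6, Rational(-1, 6))))) = Add(4, Mul(350, Add(6, 1))) = Add(4, Mul(350, 7)) = Add(4, 2450) = 2454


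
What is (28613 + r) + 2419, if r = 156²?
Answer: 55368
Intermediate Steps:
r = 24336
(28613 + r) + 2419 = (28613 + 24336) + 2419 = 52949 + 2419 = 55368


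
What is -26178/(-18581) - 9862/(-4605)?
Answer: 303795512/85565505 ≈ 3.5504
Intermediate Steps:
-26178/(-18581) - 9862/(-4605) = -26178*(-1/18581) - 9862*(-1/4605) = 26178/18581 + 9862/4605 = 303795512/85565505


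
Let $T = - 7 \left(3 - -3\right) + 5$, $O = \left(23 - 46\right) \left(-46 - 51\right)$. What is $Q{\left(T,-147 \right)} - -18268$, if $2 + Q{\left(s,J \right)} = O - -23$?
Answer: $20520$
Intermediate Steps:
$O = 2231$ ($O = \left(-23\right) \left(-97\right) = 2231$)
$T = -37$ ($T = - 7 \left(3 + 3\right) + 5 = \left(-7\right) 6 + 5 = -42 + 5 = -37$)
$Q{\left(s,J \right)} = 2252$ ($Q{\left(s,J \right)} = -2 + \left(2231 - -23\right) = -2 + \left(2231 + \left(-30 + 53\right)\right) = -2 + \left(2231 + 23\right) = -2 + 2254 = 2252$)
$Q{\left(T,-147 \right)} - -18268 = 2252 - -18268 = 2252 + 18268 = 20520$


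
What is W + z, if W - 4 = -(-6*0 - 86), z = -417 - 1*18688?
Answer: -19015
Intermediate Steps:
z = -19105 (z = -417 - 18688 = -19105)
W = 90 (W = 4 - (-6*0 - 86) = 4 - (0 - 86) = 4 - 1*(-86) = 4 + 86 = 90)
W + z = 90 - 19105 = -19015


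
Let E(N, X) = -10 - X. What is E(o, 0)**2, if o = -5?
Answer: 100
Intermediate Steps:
E(o, 0)**2 = (-10 - 1*0)**2 = (-10 + 0)**2 = (-10)**2 = 100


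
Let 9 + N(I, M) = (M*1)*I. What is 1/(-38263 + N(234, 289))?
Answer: 1/29354 ≈ 3.4067e-5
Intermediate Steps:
N(I, M) = -9 + I*M (N(I, M) = -9 + (M*1)*I = -9 + M*I = -9 + I*M)
1/(-38263 + N(234, 289)) = 1/(-38263 + (-9 + 234*289)) = 1/(-38263 + (-9 + 67626)) = 1/(-38263 + 67617) = 1/29354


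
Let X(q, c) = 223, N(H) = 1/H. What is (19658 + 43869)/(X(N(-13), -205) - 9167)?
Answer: -63527/8944 ≈ -7.1028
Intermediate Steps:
(19658 + 43869)/(X(N(-13), -205) - 9167) = (19658 + 43869)/(223 - 9167) = 63527/(-8944) = 63527*(-1/8944) = -63527/8944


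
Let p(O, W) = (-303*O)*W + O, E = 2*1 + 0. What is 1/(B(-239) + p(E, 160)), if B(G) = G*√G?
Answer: I/(-96958*I + 239*√239) ≈ -1.0299e-5 + 3.9246e-7*I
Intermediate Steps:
E = 2 (E = 2 + 0 = 2)
p(O, W) = O - 303*O*W (p(O, W) = -303*O*W + O = O - 303*O*W)
B(G) = G^(3/2)
1/(B(-239) + p(E, 160)) = 1/((-239)^(3/2) + 2*(1 - 303*160)) = 1/(-239*I*√239 + 2*(1 - 48480)) = 1/(-239*I*√239 + 2*(-48479)) = 1/(-239*I*√239 - 96958) = 1/(-96958 - 239*I*√239)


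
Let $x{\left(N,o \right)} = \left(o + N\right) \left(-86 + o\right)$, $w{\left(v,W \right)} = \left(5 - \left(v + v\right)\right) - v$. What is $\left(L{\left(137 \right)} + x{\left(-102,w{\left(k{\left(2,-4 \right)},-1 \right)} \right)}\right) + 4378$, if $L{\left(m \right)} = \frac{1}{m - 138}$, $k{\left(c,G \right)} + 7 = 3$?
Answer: $10242$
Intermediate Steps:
$k{\left(c,G \right)} = -4$ ($k{\left(c,G \right)} = -7 + 3 = -4$)
$w{\left(v,W \right)} = 5 - 3 v$ ($w{\left(v,W \right)} = \left(5 - 2 v\right) - v = 5 - 3 v$)
$x{\left(N,o \right)} = \left(-86 + o\right) \left(N + o\right)$ ($x{\left(N,o \right)} = \left(N + o\right) \left(-86 + o\right) = \left(-86 + o\right) \left(N + o\right)$)
$L{\left(m \right)} = \frac{1}{-138 + m}$
$\left(L{\left(137 \right)} + x{\left(-102,w{\left(k{\left(2,-4 \right)},-1 \right)} \right)}\right) + 4378 = \left(\frac{1}{-138 + 137} - \left(-8772 - \left(5 - -12\right)^{2} + 188 \left(5 - -12\right)\right)\right) + 4378 = \left(\frac{1}{-1} + \left(\left(5 + 12\right)^{2} + 8772 - 86 \left(5 + 12\right) - 102 \left(5 + 12\right)\right)\right) + 4378 = \left(-1 + \left(17^{2} + 8772 - 1462 - 1734\right)\right) + 4378 = \left(-1 + \left(289 + 8772 - 1462 - 1734\right)\right) + 4378 = \left(-1 + 5865\right) + 4378 = 5864 + 4378 = 10242$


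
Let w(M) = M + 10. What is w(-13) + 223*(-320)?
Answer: -71363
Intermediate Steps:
w(M) = 10 + M
w(-13) + 223*(-320) = (10 - 13) + 223*(-320) = -3 - 71360 = -71363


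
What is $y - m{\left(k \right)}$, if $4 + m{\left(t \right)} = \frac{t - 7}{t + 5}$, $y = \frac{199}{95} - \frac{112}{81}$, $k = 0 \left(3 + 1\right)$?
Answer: $\frac{47032}{7695} \approx 6.112$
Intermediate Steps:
$k = 0$ ($k = 0 \cdot 4 = 0$)
$y = \frac{5479}{7695}$ ($y = 199 \cdot \frac{1}{95} - \frac{112}{81} = \frac{199}{95} - \frac{112}{81} = \frac{5479}{7695} \approx 0.71202$)
$m{\left(t \right)} = -4 + \frac{-7 + t}{5 + t}$ ($m{\left(t \right)} = -4 + \frac{t - 7}{t + 5} = -4 + \frac{-7 + t}{5 + t}$)
$y - m{\left(k \right)} = \frac{5479}{7695} - \frac{3 \left(-9 - 0\right)}{5 + 0} = \frac{5479}{7695} - \frac{3 \left(-9 + 0\right)}{5} = \frac{5479}{7695} - 3 \cdot \frac{1}{5} \left(-9\right) = \frac{5479}{7695} - - \frac{27}{5} = \frac{5479}{7695} + \frac{27}{5} = \frac{47032}{7695}$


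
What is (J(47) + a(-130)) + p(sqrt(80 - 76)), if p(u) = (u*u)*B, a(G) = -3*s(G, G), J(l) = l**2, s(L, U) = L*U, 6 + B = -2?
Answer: -48523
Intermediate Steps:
B = -8 (B = -6 - 2 = -8)
a(G) = -3*G**2 (a(G) = -3*G*G = -3*G**2)
p(u) = -8*u**2 (p(u) = (u*u)*(-8) = u**2*(-8) = -8*u**2)
(J(47) + a(-130)) + p(sqrt(80 - 76)) = (47**2 - 3*(-130)**2) - 8*(sqrt(80 - 76))**2 = (2209 - 3*16900) - 8*(sqrt(4))**2 = (2209 - 50700) - 8*2**2 = -48491 - 8*4 = -48491 - 32 = -48523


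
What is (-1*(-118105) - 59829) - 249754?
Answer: -191478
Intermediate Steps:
(-1*(-118105) - 59829) - 249754 = (118105 - 59829) - 249754 = 58276 - 249754 = -191478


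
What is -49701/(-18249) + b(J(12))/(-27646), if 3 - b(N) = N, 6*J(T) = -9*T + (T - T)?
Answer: 457883539/168170618 ≈ 2.7227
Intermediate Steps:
J(T) = -3*T/2 (J(T) = (-9*T + (T - T))/6 = (-9*T + 0)/6 = (-9*T)/6 = -3*T/2)
b(N) = 3 - N
-49701/(-18249) + b(J(12))/(-27646) = -49701/(-18249) + (3 - (-3)*12/2)/(-27646) = -49701*(-1/18249) + (3 - 1*(-18))*(-1/27646) = 16567/6083 + (3 + 18)*(-1/27646) = 16567/6083 + 21*(-1/27646) = 16567/6083 - 21/27646 = 457883539/168170618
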